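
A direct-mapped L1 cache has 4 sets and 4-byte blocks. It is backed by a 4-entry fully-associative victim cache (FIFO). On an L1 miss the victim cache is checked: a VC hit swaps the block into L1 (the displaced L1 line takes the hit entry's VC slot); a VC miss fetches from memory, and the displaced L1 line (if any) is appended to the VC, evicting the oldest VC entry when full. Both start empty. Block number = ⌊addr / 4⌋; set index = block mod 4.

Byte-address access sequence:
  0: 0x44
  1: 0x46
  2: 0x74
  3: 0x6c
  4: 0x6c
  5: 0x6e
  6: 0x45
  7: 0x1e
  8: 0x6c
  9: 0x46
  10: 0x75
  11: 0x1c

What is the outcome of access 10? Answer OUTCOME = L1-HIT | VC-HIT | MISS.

OUTCOME = VC-HIT

  [0] addr=0x44 blk=17 s=1: MISS | VC []
  [1] addr=0x46 blk=17 s=1: L1-HIT | VC []
  [2] addr=0x74 blk=29 s=1: MISS | VC [17]
  [3] addr=0x6c blk=27 s=3: MISS | VC [17]
  [4] addr=0x6c blk=27 s=3: L1-HIT | VC [17]
  [5] addr=0x6e blk=27 s=3: L1-HIT | VC [17]
  [6] addr=0x45 blk=17 s=1: VC-HIT | VC [29]
  [7] addr=0x1e blk=7 s=3: MISS | VC [29, 27]
  [8] addr=0x6c blk=27 s=3: VC-HIT | VC [29, 7]
  [9] addr=0x46 blk=17 s=1: L1-HIT | VC [29, 7]
  [10] addr=0x75 blk=29 s=1: VC-HIT | VC [17, 7]
  [11] addr=0x1c blk=7 s=3: VC-HIT | VC [17, 27]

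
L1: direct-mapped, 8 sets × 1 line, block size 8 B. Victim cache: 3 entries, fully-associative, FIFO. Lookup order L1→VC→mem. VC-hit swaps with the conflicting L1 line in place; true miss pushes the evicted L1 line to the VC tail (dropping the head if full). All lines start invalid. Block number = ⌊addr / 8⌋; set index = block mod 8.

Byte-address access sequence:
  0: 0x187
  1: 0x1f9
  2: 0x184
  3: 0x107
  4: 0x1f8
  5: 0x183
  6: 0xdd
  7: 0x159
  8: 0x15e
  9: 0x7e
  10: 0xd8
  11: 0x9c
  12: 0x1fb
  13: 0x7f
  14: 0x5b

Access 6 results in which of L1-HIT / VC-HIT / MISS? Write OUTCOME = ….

OUTCOME = MISS

#0 0x187→b48/s0 MISS; vc=[]
#1 0x1f9→b63/s7 MISS; vc=[]
#2 0x184→b48/s0 L1-HIT; vc=[]
#3 0x107→b32/s0 MISS; vc=[48]
#4 0x1f8→b63/s7 L1-HIT; vc=[48]
#5 0x183→b48/s0 VC-HIT; vc=[32]
#6 0xdd→b27/s3 MISS; vc=[32]
#7 0x159→b43/s3 MISS; vc=[32,27]
#8 0x15e→b43/s3 L1-HIT; vc=[32,27]
#9 0x7e→b15/s7 MISS; vc=[32,27,63]
#10 0xd8→b27/s3 VC-HIT; vc=[32,43,63]
#11 0x9c→b19/s3 MISS; vc=[43,63,27]
#12 0x1fb→b63/s7 VC-HIT; vc=[43,15,27]
#13 0x7f→b15/s7 VC-HIT; vc=[43,63,27]
#14 0x5b→b11/s3 MISS; vc=[63,27,19]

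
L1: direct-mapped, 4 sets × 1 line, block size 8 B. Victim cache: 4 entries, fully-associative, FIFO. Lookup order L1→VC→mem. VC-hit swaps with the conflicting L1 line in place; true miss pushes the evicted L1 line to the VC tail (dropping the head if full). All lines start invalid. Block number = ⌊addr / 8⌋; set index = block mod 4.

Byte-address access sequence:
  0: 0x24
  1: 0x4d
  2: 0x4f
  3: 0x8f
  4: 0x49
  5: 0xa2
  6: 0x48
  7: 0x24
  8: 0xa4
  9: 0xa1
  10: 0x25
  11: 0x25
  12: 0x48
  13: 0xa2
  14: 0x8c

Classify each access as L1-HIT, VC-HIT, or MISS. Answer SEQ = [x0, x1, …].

SEQ = [MISS, MISS, L1-HIT, MISS, VC-HIT, MISS, L1-HIT, VC-HIT, VC-HIT, L1-HIT, VC-HIT, L1-HIT, L1-HIT, VC-HIT, VC-HIT]

  [0] addr=0x24 blk=4 s=0: MISS | VC []
  [1] addr=0x4d blk=9 s=1: MISS | VC []
  [2] addr=0x4f blk=9 s=1: L1-HIT | VC []
  [3] addr=0x8f blk=17 s=1: MISS | VC [9]
  [4] addr=0x49 blk=9 s=1: VC-HIT | VC [17]
  [5] addr=0xa2 blk=20 s=0: MISS | VC [17, 4]
  [6] addr=0x48 blk=9 s=1: L1-HIT | VC [17, 4]
  [7] addr=0x24 blk=4 s=0: VC-HIT | VC [17, 20]
  [8] addr=0xa4 blk=20 s=0: VC-HIT | VC [17, 4]
  [9] addr=0xa1 blk=20 s=0: L1-HIT | VC [17, 4]
  [10] addr=0x25 blk=4 s=0: VC-HIT | VC [17, 20]
  [11] addr=0x25 blk=4 s=0: L1-HIT | VC [17, 20]
  [12] addr=0x48 blk=9 s=1: L1-HIT | VC [17, 20]
  [13] addr=0xa2 blk=20 s=0: VC-HIT | VC [17, 4]
  [14] addr=0x8c blk=17 s=1: VC-HIT | VC [9, 4]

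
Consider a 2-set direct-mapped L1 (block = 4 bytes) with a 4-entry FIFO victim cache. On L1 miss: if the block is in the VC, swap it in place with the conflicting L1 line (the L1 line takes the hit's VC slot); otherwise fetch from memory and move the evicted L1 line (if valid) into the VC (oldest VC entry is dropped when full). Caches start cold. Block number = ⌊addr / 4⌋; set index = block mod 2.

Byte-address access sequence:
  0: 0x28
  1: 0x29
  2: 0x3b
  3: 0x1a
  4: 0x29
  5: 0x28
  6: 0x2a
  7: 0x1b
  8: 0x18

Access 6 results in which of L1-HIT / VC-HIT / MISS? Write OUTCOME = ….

0: 0x28 (blk 10, set 0) → MISS  vc=[]
1: 0x29 (blk 10, set 0) → L1-HIT  vc=[]
2: 0x3b (blk 14, set 0) → MISS  vc=[10]
3: 0x1a (blk 6, set 0) → MISS  vc=[10, 14]
4: 0x29 (blk 10, set 0) → VC-HIT  vc=[6, 14]
5: 0x28 (blk 10, set 0) → L1-HIT  vc=[6, 14]
6: 0x2a (blk 10, set 0) → L1-HIT  vc=[6, 14]
7: 0x1b (blk 6, set 0) → VC-HIT  vc=[10, 14]
8: 0x18 (blk 6, set 0) → L1-HIT  vc=[10, 14]

OUTCOME = L1-HIT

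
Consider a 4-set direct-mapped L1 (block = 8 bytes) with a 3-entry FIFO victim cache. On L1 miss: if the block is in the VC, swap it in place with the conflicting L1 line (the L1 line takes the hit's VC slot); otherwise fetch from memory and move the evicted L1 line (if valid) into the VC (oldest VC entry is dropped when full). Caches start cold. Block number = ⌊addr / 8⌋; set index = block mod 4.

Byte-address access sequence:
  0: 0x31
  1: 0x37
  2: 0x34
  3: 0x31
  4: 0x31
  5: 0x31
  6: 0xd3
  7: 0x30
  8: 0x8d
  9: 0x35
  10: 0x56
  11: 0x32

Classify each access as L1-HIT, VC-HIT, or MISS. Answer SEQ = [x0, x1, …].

  [0] addr=0x31 blk=6 s=2: MISS | VC []
  [1] addr=0x37 blk=6 s=2: L1-HIT | VC []
  [2] addr=0x34 blk=6 s=2: L1-HIT | VC []
  [3] addr=0x31 blk=6 s=2: L1-HIT | VC []
  [4] addr=0x31 blk=6 s=2: L1-HIT | VC []
  [5] addr=0x31 blk=6 s=2: L1-HIT | VC []
  [6] addr=0xd3 blk=26 s=2: MISS | VC [6]
  [7] addr=0x30 blk=6 s=2: VC-HIT | VC [26]
  [8] addr=0x8d blk=17 s=1: MISS | VC [26]
  [9] addr=0x35 blk=6 s=2: L1-HIT | VC [26]
  [10] addr=0x56 blk=10 s=2: MISS | VC [26, 6]
  [11] addr=0x32 blk=6 s=2: VC-HIT | VC [26, 10]

SEQ = [MISS, L1-HIT, L1-HIT, L1-HIT, L1-HIT, L1-HIT, MISS, VC-HIT, MISS, L1-HIT, MISS, VC-HIT]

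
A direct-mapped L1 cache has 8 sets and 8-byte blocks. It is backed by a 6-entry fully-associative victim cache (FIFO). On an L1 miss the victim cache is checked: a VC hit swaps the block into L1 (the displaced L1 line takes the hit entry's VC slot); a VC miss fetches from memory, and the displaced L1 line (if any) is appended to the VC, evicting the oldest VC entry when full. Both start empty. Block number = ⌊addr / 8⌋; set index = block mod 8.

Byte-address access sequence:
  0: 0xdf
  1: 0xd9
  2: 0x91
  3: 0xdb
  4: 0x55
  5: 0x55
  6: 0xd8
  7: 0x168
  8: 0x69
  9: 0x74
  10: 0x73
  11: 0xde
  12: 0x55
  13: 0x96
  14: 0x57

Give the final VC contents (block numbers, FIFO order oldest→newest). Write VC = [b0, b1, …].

0: 0xdf (blk 27, set 3) → MISS  vc=[]
1: 0xd9 (blk 27, set 3) → L1-HIT  vc=[]
2: 0x91 (blk 18, set 2) → MISS  vc=[]
3: 0xdb (blk 27, set 3) → L1-HIT  vc=[]
4: 0x55 (blk 10, set 2) → MISS  vc=[18]
5: 0x55 (blk 10, set 2) → L1-HIT  vc=[18]
6: 0xd8 (blk 27, set 3) → L1-HIT  vc=[18]
7: 0x168 (blk 45, set 5) → MISS  vc=[18]
8: 0x69 (blk 13, set 5) → MISS  vc=[18, 45]
9: 0x74 (blk 14, set 6) → MISS  vc=[18, 45]
10: 0x73 (blk 14, set 6) → L1-HIT  vc=[18, 45]
11: 0xde (blk 27, set 3) → L1-HIT  vc=[18, 45]
12: 0x55 (blk 10, set 2) → L1-HIT  vc=[18, 45]
13: 0x96 (blk 18, set 2) → VC-HIT  vc=[10, 45]
14: 0x57 (blk 10, set 2) → VC-HIT  vc=[18, 45]

VC = [18, 45]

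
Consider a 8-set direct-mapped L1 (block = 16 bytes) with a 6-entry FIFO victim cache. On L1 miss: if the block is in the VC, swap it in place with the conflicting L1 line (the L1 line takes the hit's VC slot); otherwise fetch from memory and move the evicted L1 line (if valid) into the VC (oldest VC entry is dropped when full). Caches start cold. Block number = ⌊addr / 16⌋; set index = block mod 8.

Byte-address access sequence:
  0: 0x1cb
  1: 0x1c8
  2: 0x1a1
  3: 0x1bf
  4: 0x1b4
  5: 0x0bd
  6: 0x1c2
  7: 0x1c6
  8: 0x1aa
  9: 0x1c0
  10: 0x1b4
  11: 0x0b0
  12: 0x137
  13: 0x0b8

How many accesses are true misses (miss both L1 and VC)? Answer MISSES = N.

MISSES = 5

  [0] addr=0x1cb blk=28 s=4: MISS | VC []
  [1] addr=0x1c8 blk=28 s=4: L1-HIT | VC []
  [2] addr=0x1a1 blk=26 s=2: MISS | VC []
  [3] addr=0x1bf blk=27 s=3: MISS | VC []
  [4] addr=0x1b4 blk=27 s=3: L1-HIT | VC []
  [5] addr=0xbd blk=11 s=3: MISS | VC [27]
  [6] addr=0x1c2 blk=28 s=4: L1-HIT | VC [27]
  [7] addr=0x1c6 blk=28 s=4: L1-HIT | VC [27]
  [8] addr=0x1aa blk=26 s=2: L1-HIT | VC [27]
  [9] addr=0x1c0 blk=28 s=4: L1-HIT | VC [27]
  [10] addr=0x1b4 blk=27 s=3: VC-HIT | VC [11]
  [11] addr=0xb0 blk=11 s=3: VC-HIT | VC [27]
  [12] addr=0x137 blk=19 s=3: MISS | VC [27, 11]
  [13] addr=0xb8 blk=11 s=3: VC-HIT | VC [27, 19]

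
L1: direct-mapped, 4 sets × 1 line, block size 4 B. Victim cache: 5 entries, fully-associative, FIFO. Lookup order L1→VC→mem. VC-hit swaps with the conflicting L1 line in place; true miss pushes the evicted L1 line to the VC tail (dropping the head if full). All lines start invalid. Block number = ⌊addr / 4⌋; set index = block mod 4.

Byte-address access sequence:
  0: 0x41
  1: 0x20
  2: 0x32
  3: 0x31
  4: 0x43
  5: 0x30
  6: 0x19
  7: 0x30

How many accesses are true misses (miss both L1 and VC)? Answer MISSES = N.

  [0] addr=0x41 blk=16 s=0: MISS | VC []
  [1] addr=0x20 blk=8 s=0: MISS | VC [16]
  [2] addr=0x32 blk=12 s=0: MISS | VC [16, 8]
  [3] addr=0x31 blk=12 s=0: L1-HIT | VC [16, 8]
  [4] addr=0x43 blk=16 s=0: VC-HIT | VC [12, 8]
  [5] addr=0x30 blk=12 s=0: VC-HIT | VC [16, 8]
  [6] addr=0x19 blk=6 s=2: MISS | VC [16, 8]
  [7] addr=0x30 blk=12 s=0: L1-HIT | VC [16, 8]

MISSES = 4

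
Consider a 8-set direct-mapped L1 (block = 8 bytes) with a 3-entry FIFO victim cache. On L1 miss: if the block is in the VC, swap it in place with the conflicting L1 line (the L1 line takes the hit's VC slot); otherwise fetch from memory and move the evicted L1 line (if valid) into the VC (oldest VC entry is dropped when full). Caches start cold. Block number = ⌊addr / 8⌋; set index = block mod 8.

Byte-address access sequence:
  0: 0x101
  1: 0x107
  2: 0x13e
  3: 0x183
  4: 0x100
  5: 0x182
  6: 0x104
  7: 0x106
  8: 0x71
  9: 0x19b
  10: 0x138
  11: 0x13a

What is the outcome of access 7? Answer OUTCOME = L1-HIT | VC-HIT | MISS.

OUTCOME = L1-HIT

  [0] addr=0x101 blk=32 s=0: MISS | VC []
  [1] addr=0x107 blk=32 s=0: L1-HIT | VC []
  [2] addr=0x13e blk=39 s=7: MISS | VC []
  [3] addr=0x183 blk=48 s=0: MISS | VC [32]
  [4] addr=0x100 blk=32 s=0: VC-HIT | VC [48]
  [5] addr=0x182 blk=48 s=0: VC-HIT | VC [32]
  [6] addr=0x104 blk=32 s=0: VC-HIT | VC [48]
  [7] addr=0x106 blk=32 s=0: L1-HIT | VC [48]
  [8] addr=0x71 blk=14 s=6: MISS | VC [48]
  [9] addr=0x19b blk=51 s=3: MISS | VC [48]
  [10] addr=0x138 blk=39 s=7: L1-HIT | VC [48]
  [11] addr=0x13a blk=39 s=7: L1-HIT | VC [48]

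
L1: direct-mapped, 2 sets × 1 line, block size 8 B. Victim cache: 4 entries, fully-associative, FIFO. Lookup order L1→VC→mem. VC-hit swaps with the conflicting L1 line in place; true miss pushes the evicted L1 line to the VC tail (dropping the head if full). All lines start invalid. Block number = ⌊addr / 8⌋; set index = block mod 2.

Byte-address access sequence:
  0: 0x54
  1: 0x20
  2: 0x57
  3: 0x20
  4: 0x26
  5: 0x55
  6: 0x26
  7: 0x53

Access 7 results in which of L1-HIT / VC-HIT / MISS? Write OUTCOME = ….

  [0] addr=0x54 blk=10 s=0: MISS | VC []
  [1] addr=0x20 blk=4 s=0: MISS | VC [10]
  [2] addr=0x57 blk=10 s=0: VC-HIT | VC [4]
  [3] addr=0x20 blk=4 s=0: VC-HIT | VC [10]
  [4] addr=0x26 blk=4 s=0: L1-HIT | VC [10]
  [5] addr=0x55 blk=10 s=0: VC-HIT | VC [4]
  [6] addr=0x26 blk=4 s=0: VC-HIT | VC [10]
  [7] addr=0x53 blk=10 s=0: VC-HIT | VC [4]

OUTCOME = VC-HIT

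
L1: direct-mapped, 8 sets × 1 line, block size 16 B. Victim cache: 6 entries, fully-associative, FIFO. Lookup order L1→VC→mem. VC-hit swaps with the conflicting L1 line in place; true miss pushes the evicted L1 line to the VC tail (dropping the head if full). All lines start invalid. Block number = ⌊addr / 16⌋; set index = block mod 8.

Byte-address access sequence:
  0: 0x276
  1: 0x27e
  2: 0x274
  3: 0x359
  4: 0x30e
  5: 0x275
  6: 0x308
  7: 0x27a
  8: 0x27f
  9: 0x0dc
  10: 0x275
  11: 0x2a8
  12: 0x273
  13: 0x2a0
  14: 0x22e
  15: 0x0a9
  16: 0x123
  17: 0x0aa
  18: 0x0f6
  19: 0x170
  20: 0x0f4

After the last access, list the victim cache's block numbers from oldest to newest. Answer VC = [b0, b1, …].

VC = [53, 42, 34, 18, 39, 23]

#0 0x276→b39/s7 MISS; vc=[]
#1 0x27e→b39/s7 L1-HIT; vc=[]
#2 0x274→b39/s7 L1-HIT; vc=[]
#3 0x359→b53/s5 MISS; vc=[]
#4 0x30e→b48/s0 MISS; vc=[]
#5 0x275→b39/s7 L1-HIT; vc=[]
#6 0x308→b48/s0 L1-HIT; vc=[]
#7 0x27a→b39/s7 L1-HIT; vc=[]
#8 0x27f→b39/s7 L1-HIT; vc=[]
#9 0xdc→b13/s5 MISS; vc=[53]
#10 0x275→b39/s7 L1-HIT; vc=[53]
#11 0x2a8→b42/s2 MISS; vc=[53]
#12 0x273→b39/s7 L1-HIT; vc=[53]
#13 0x2a0→b42/s2 L1-HIT; vc=[53]
#14 0x22e→b34/s2 MISS; vc=[53,42]
#15 0xa9→b10/s2 MISS; vc=[53,42,34]
#16 0x123→b18/s2 MISS; vc=[53,42,34,10]
#17 0xaa→b10/s2 VC-HIT; vc=[53,42,34,18]
#18 0xf6→b15/s7 MISS; vc=[53,42,34,18,39]
#19 0x170→b23/s7 MISS; vc=[53,42,34,18,39,15]
#20 0xf4→b15/s7 VC-HIT; vc=[53,42,34,18,39,23]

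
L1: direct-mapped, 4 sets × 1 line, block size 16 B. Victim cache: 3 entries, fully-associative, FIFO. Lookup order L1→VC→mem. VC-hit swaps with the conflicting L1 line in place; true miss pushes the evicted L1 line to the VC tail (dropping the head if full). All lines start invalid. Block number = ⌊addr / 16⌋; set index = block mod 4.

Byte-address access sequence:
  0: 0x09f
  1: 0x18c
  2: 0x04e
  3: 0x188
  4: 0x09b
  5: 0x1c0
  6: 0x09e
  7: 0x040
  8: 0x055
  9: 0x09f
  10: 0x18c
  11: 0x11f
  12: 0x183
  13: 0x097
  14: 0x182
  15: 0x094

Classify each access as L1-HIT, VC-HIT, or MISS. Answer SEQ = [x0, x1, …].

SEQ = [MISS, MISS, MISS, VC-HIT, L1-HIT, MISS, L1-HIT, VC-HIT, MISS, VC-HIT, VC-HIT, MISS, L1-HIT, VC-HIT, L1-HIT, L1-HIT]

0: 0x9f (blk 9, set 1) → MISS  vc=[]
1: 0x18c (blk 24, set 0) → MISS  vc=[]
2: 0x4e (blk 4, set 0) → MISS  vc=[24]
3: 0x188 (blk 24, set 0) → VC-HIT  vc=[4]
4: 0x9b (blk 9, set 1) → L1-HIT  vc=[4]
5: 0x1c0 (blk 28, set 0) → MISS  vc=[4, 24]
6: 0x9e (blk 9, set 1) → L1-HIT  vc=[4, 24]
7: 0x40 (blk 4, set 0) → VC-HIT  vc=[28, 24]
8: 0x55 (blk 5, set 1) → MISS  vc=[28, 24, 9]
9: 0x9f (blk 9, set 1) → VC-HIT  vc=[28, 24, 5]
10: 0x18c (blk 24, set 0) → VC-HIT  vc=[28, 4, 5]
11: 0x11f (blk 17, set 1) → MISS  vc=[4, 5, 9]
12: 0x183 (blk 24, set 0) → L1-HIT  vc=[4, 5, 9]
13: 0x97 (blk 9, set 1) → VC-HIT  vc=[4, 5, 17]
14: 0x182 (blk 24, set 0) → L1-HIT  vc=[4, 5, 17]
15: 0x94 (blk 9, set 1) → L1-HIT  vc=[4, 5, 17]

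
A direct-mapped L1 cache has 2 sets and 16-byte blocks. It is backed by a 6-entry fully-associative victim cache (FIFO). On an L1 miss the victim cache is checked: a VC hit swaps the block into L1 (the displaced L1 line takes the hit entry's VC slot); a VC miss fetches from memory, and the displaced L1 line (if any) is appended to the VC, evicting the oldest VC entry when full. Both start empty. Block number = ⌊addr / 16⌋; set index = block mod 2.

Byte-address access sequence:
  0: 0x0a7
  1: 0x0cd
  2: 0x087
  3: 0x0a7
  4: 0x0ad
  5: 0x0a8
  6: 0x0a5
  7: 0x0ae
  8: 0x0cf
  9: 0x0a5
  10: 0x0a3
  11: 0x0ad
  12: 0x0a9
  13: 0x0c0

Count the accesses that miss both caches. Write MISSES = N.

MISSES = 3

#0 0xa7→b10/s0 MISS; vc=[]
#1 0xcd→b12/s0 MISS; vc=[10]
#2 0x87→b8/s0 MISS; vc=[10,12]
#3 0xa7→b10/s0 VC-HIT; vc=[8,12]
#4 0xad→b10/s0 L1-HIT; vc=[8,12]
#5 0xa8→b10/s0 L1-HIT; vc=[8,12]
#6 0xa5→b10/s0 L1-HIT; vc=[8,12]
#7 0xae→b10/s0 L1-HIT; vc=[8,12]
#8 0xcf→b12/s0 VC-HIT; vc=[8,10]
#9 0xa5→b10/s0 VC-HIT; vc=[8,12]
#10 0xa3→b10/s0 L1-HIT; vc=[8,12]
#11 0xad→b10/s0 L1-HIT; vc=[8,12]
#12 0xa9→b10/s0 L1-HIT; vc=[8,12]
#13 0xc0→b12/s0 VC-HIT; vc=[8,10]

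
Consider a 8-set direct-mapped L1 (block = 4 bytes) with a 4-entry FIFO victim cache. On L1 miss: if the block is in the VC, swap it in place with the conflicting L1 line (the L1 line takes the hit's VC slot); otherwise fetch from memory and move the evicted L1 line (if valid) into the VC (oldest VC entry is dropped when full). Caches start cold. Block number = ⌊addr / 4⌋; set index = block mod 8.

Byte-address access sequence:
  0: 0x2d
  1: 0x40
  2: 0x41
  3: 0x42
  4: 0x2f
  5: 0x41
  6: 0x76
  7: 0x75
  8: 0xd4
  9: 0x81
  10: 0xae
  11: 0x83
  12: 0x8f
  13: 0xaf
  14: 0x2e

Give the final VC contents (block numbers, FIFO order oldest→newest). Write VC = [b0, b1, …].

  [0] addr=0x2d blk=11 s=3: MISS | VC []
  [1] addr=0x40 blk=16 s=0: MISS | VC []
  [2] addr=0x41 blk=16 s=0: L1-HIT | VC []
  [3] addr=0x42 blk=16 s=0: L1-HIT | VC []
  [4] addr=0x2f blk=11 s=3: L1-HIT | VC []
  [5] addr=0x41 blk=16 s=0: L1-HIT | VC []
  [6] addr=0x76 blk=29 s=5: MISS | VC []
  [7] addr=0x75 blk=29 s=5: L1-HIT | VC []
  [8] addr=0xd4 blk=53 s=5: MISS | VC [29]
  [9] addr=0x81 blk=32 s=0: MISS | VC [29, 16]
  [10] addr=0xae blk=43 s=3: MISS | VC [29, 16, 11]
  [11] addr=0x83 blk=32 s=0: L1-HIT | VC [29, 16, 11]
  [12] addr=0x8f blk=35 s=3: MISS | VC [29, 16, 11, 43]
  [13] addr=0xaf blk=43 s=3: VC-HIT | VC [29, 16, 11, 35]
  [14] addr=0x2e blk=11 s=3: VC-HIT | VC [29, 16, 43, 35]

VC = [29, 16, 43, 35]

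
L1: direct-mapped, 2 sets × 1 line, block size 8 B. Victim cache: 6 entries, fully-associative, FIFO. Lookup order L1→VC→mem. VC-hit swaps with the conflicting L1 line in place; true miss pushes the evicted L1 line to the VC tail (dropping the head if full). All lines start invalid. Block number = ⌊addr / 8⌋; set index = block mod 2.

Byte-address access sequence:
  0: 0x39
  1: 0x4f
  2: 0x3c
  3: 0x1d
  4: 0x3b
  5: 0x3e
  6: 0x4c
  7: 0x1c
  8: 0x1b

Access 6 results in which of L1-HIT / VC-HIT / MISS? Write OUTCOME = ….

OUTCOME = VC-HIT

  [0] addr=0x39 blk=7 s=1: MISS | VC []
  [1] addr=0x4f blk=9 s=1: MISS | VC [7]
  [2] addr=0x3c blk=7 s=1: VC-HIT | VC [9]
  [3] addr=0x1d blk=3 s=1: MISS | VC [9, 7]
  [4] addr=0x3b blk=7 s=1: VC-HIT | VC [9, 3]
  [5] addr=0x3e blk=7 s=1: L1-HIT | VC [9, 3]
  [6] addr=0x4c blk=9 s=1: VC-HIT | VC [7, 3]
  [7] addr=0x1c blk=3 s=1: VC-HIT | VC [7, 9]
  [8] addr=0x1b blk=3 s=1: L1-HIT | VC [7, 9]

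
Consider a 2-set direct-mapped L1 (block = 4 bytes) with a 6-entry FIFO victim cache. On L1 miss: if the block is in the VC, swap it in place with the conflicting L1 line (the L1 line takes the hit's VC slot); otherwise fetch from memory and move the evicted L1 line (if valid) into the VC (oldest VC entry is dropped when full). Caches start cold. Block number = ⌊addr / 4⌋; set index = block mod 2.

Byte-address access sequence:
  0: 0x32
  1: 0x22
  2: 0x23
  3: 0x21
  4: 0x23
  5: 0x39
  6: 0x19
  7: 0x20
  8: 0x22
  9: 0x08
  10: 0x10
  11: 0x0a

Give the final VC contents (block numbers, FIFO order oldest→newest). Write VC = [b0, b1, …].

#0 0x32→b12/s0 MISS; vc=[]
#1 0x22→b8/s0 MISS; vc=[12]
#2 0x23→b8/s0 L1-HIT; vc=[12]
#3 0x21→b8/s0 L1-HIT; vc=[12]
#4 0x23→b8/s0 L1-HIT; vc=[12]
#5 0x39→b14/s0 MISS; vc=[12,8]
#6 0x19→b6/s0 MISS; vc=[12,8,14]
#7 0x20→b8/s0 VC-HIT; vc=[12,6,14]
#8 0x22→b8/s0 L1-HIT; vc=[12,6,14]
#9 0x8→b2/s0 MISS; vc=[12,6,14,8]
#10 0x10→b4/s0 MISS; vc=[12,6,14,8,2]
#11 0xa→b2/s0 VC-HIT; vc=[12,6,14,8,4]

VC = [12, 6, 14, 8, 4]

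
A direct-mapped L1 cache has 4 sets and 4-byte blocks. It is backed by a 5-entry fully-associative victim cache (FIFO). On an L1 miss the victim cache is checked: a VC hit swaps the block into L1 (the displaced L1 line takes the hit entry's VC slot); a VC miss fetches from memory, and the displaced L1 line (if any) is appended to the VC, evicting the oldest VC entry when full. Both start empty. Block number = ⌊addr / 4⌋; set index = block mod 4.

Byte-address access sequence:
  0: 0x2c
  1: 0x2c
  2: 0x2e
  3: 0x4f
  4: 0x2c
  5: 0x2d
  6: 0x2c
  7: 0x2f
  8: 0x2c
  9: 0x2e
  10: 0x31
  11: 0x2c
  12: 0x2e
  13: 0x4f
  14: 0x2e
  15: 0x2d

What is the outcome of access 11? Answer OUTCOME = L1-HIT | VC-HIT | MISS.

OUTCOME = L1-HIT

#0 0x2c→b11/s3 MISS; vc=[]
#1 0x2c→b11/s3 L1-HIT; vc=[]
#2 0x2e→b11/s3 L1-HIT; vc=[]
#3 0x4f→b19/s3 MISS; vc=[11]
#4 0x2c→b11/s3 VC-HIT; vc=[19]
#5 0x2d→b11/s3 L1-HIT; vc=[19]
#6 0x2c→b11/s3 L1-HIT; vc=[19]
#7 0x2f→b11/s3 L1-HIT; vc=[19]
#8 0x2c→b11/s3 L1-HIT; vc=[19]
#9 0x2e→b11/s3 L1-HIT; vc=[19]
#10 0x31→b12/s0 MISS; vc=[19]
#11 0x2c→b11/s3 L1-HIT; vc=[19]
#12 0x2e→b11/s3 L1-HIT; vc=[19]
#13 0x4f→b19/s3 VC-HIT; vc=[11]
#14 0x2e→b11/s3 VC-HIT; vc=[19]
#15 0x2d→b11/s3 L1-HIT; vc=[19]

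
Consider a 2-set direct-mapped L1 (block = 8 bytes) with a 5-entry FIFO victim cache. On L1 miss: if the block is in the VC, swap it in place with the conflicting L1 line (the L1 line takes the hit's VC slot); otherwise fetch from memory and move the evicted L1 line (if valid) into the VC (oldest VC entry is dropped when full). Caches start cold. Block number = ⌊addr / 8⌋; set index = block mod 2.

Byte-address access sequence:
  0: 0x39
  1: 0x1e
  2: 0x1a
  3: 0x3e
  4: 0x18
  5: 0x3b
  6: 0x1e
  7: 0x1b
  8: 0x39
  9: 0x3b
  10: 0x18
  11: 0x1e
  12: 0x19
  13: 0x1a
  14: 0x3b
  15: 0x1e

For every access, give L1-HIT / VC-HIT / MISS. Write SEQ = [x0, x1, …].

SEQ = [MISS, MISS, L1-HIT, VC-HIT, VC-HIT, VC-HIT, VC-HIT, L1-HIT, VC-HIT, L1-HIT, VC-HIT, L1-HIT, L1-HIT, L1-HIT, VC-HIT, VC-HIT]

#0 0x39→b7/s1 MISS; vc=[]
#1 0x1e→b3/s1 MISS; vc=[7]
#2 0x1a→b3/s1 L1-HIT; vc=[7]
#3 0x3e→b7/s1 VC-HIT; vc=[3]
#4 0x18→b3/s1 VC-HIT; vc=[7]
#5 0x3b→b7/s1 VC-HIT; vc=[3]
#6 0x1e→b3/s1 VC-HIT; vc=[7]
#7 0x1b→b3/s1 L1-HIT; vc=[7]
#8 0x39→b7/s1 VC-HIT; vc=[3]
#9 0x3b→b7/s1 L1-HIT; vc=[3]
#10 0x18→b3/s1 VC-HIT; vc=[7]
#11 0x1e→b3/s1 L1-HIT; vc=[7]
#12 0x19→b3/s1 L1-HIT; vc=[7]
#13 0x1a→b3/s1 L1-HIT; vc=[7]
#14 0x3b→b7/s1 VC-HIT; vc=[3]
#15 0x1e→b3/s1 VC-HIT; vc=[7]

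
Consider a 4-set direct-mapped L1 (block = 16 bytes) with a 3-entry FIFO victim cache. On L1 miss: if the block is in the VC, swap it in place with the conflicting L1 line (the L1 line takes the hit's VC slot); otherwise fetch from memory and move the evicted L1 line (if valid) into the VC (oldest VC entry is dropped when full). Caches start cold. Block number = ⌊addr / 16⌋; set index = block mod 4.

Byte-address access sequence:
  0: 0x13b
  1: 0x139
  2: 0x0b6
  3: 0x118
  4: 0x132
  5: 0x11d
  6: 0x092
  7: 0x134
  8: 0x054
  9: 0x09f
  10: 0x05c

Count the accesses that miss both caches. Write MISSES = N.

MISSES = 5

#0 0x13b→b19/s3 MISS; vc=[]
#1 0x139→b19/s3 L1-HIT; vc=[]
#2 0xb6→b11/s3 MISS; vc=[19]
#3 0x118→b17/s1 MISS; vc=[19]
#4 0x132→b19/s3 VC-HIT; vc=[11]
#5 0x11d→b17/s1 L1-HIT; vc=[11]
#6 0x92→b9/s1 MISS; vc=[11,17]
#7 0x134→b19/s3 L1-HIT; vc=[11,17]
#8 0x54→b5/s1 MISS; vc=[11,17,9]
#9 0x9f→b9/s1 VC-HIT; vc=[11,17,5]
#10 0x5c→b5/s1 VC-HIT; vc=[11,17,9]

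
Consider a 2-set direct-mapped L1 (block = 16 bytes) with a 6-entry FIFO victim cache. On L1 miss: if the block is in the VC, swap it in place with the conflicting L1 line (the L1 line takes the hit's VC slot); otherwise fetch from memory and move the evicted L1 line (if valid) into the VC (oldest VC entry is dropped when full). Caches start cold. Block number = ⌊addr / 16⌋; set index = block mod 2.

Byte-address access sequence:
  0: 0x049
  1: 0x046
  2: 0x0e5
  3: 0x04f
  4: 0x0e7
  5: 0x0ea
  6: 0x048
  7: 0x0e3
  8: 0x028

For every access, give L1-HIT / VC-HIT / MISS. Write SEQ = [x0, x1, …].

SEQ = [MISS, L1-HIT, MISS, VC-HIT, VC-HIT, L1-HIT, VC-HIT, VC-HIT, MISS]

0: 0x49 (blk 4, set 0) → MISS  vc=[]
1: 0x46 (blk 4, set 0) → L1-HIT  vc=[]
2: 0xe5 (blk 14, set 0) → MISS  vc=[4]
3: 0x4f (blk 4, set 0) → VC-HIT  vc=[14]
4: 0xe7 (blk 14, set 0) → VC-HIT  vc=[4]
5: 0xea (blk 14, set 0) → L1-HIT  vc=[4]
6: 0x48 (blk 4, set 0) → VC-HIT  vc=[14]
7: 0xe3 (blk 14, set 0) → VC-HIT  vc=[4]
8: 0x28 (blk 2, set 0) → MISS  vc=[4, 14]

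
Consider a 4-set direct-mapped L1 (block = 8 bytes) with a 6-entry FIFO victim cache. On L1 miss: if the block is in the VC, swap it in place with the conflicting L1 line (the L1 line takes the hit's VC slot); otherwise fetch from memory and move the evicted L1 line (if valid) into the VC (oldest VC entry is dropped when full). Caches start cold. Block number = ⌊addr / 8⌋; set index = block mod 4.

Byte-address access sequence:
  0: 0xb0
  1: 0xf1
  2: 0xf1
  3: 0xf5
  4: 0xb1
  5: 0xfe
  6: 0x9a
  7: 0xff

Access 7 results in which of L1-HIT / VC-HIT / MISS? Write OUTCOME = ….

OUTCOME = VC-HIT

0: 0xb0 (blk 22, set 2) → MISS  vc=[]
1: 0xf1 (blk 30, set 2) → MISS  vc=[22]
2: 0xf1 (blk 30, set 2) → L1-HIT  vc=[22]
3: 0xf5 (blk 30, set 2) → L1-HIT  vc=[22]
4: 0xb1 (blk 22, set 2) → VC-HIT  vc=[30]
5: 0xfe (blk 31, set 3) → MISS  vc=[30]
6: 0x9a (blk 19, set 3) → MISS  vc=[30, 31]
7: 0xff (blk 31, set 3) → VC-HIT  vc=[30, 19]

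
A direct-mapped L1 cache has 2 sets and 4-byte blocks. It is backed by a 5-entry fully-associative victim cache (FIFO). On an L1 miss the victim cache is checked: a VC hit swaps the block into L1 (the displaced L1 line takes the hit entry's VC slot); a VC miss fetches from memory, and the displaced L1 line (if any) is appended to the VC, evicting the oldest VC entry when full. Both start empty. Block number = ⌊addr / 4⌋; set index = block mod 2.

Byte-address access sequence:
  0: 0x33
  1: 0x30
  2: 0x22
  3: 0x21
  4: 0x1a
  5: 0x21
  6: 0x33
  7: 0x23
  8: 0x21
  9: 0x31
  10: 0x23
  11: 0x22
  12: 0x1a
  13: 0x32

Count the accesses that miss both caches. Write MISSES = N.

MISSES = 3

#0 0x33→b12/s0 MISS; vc=[]
#1 0x30→b12/s0 L1-HIT; vc=[]
#2 0x22→b8/s0 MISS; vc=[12]
#3 0x21→b8/s0 L1-HIT; vc=[12]
#4 0x1a→b6/s0 MISS; vc=[12,8]
#5 0x21→b8/s0 VC-HIT; vc=[12,6]
#6 0x33→b12/s0 VC-HIT; vc=[8,6]
#7 0x23→b8/s0 VC-HIT; vc=[12,6]
#8 0x21→b8/s0 L1-HIT; vc=[12,6]
#9 0x31→b12/s0 VC-HIT; vc=[8,6]
#10 0x23→b8/s0 VC-HIT; vc=[12,6]
#11 0x22→b8/s0 L1-HIT; vc=[12,6]
#12 0x1a→b6/s0 VC-HIT; vc=[12,8]
#13 0x32→b12/s0 VC-HIT; vc=[6,8]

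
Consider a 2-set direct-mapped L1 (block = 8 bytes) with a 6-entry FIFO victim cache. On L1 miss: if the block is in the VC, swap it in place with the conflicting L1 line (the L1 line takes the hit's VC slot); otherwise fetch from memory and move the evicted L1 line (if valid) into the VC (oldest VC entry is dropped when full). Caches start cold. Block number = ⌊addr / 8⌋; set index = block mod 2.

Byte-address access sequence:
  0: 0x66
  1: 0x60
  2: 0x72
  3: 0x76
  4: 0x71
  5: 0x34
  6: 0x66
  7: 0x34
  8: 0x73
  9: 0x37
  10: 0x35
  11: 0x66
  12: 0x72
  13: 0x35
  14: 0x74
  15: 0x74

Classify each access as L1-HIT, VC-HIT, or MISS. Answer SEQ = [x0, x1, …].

#0 0x66→b12/s0 MISS; vc=[]
#1 0x60→b12/s0 L1-HIT; vc=[]
#2 0x72→b14/s0 MISS; vc=[12]
#3 0x76→b14/s0 L1-HIT; vc=[12]
#4 0x71→b14/s0 L1-HIT; vc=[12]
#5 0x34→b6/s0 MISS; vc=[12,14]
#6 0x66→b12/s0 VC-HIT; vc=[6,14]
#7 0x34→b6/s0 VC-HIT; vc=[12,14]
#8 0x73→b14/s0 VC-HIT; vc=[12,6]
#9 0x37→b6/s0 VC-HIT; vc=[12,14]
#10 0x35→b6/s0 L1-HIT; vc=[12,14]
#11 0x66→b12/s0 VC-HIT; vc=[6,14]
#12 0x72→b14/s0 VC-HIT; vc=[6,12]
#13 0x35→b6/s0 VC-HIT; vc=[14,12]
#14 0x74→b14/s0 VC-HIT; vc=[6,12]
#15 0x74→b14/s0 L1-HIT; vc=[6,12]

SEQ = [MISS, L1-HIT, MISS, L1-HIT, L1-HIT, MISS, VC-HIT, VC-HIT, VC-HIT, VC-HIT, L1-HIT, VC-HIT, VC-HIT, VC-HIT, VC-HIT, L1-HIT]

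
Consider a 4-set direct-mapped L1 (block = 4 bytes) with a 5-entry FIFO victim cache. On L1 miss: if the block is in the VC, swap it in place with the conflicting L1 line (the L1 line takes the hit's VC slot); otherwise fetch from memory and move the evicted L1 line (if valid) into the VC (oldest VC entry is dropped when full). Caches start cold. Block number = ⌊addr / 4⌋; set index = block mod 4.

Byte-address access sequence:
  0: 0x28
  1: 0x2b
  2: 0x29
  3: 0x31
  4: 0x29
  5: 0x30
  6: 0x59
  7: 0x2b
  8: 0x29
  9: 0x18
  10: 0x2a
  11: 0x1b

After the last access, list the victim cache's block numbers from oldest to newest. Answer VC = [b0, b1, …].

VC = [22, 10]

#0 0x28→b10/s2 MISS; vc=[]
#1 0x2b→b10/s2 L1-HIT; vc=[]
#2 0x29→b10/s2 L1-HIT; vc=[]
#3 0x31→b12/s0 MISS; vc=[]
#4 0x29→b10/s2 L1-HIT; vc=[]
#5 0x30→b12/s0 L1-HIT; vc=[]
#6 0x59→b22/s2 MISS; vc=[10]
#7 0x2b→b10/s2 VC-HIT; vc=[22]
#8 0x29→b10/s2 L1-HIT; vc=[22]
#9 0x18→b6/s2 MISS; vc=[22,10]
#10 0x2a→b10/s2 VC-HIT; vc=[22,6]
#11 0x1b→b6/s2 VC-HIT; vc=[22,10]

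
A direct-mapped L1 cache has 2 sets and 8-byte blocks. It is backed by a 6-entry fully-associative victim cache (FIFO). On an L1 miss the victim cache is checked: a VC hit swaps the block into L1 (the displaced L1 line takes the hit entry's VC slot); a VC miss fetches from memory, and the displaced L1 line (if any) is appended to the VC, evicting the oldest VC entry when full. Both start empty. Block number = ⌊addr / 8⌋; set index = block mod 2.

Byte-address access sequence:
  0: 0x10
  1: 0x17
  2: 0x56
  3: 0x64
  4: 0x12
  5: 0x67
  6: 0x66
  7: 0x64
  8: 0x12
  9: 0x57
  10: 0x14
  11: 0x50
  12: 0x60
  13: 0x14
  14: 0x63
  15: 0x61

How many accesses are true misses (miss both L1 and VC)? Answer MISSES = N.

  [0] addr=0x10 blk=2 s=0: MISS | VC []
  [1] addr=0x17 blk=2 s=0: L1-HIT | VC []
  [2] addr=0x56 blk=10 s=0: MISS | VC [2]
  [3] addr=0x64 blk=12 s=0: MISS | VC [2, 10]
  [4] addr=0x12 blk=2 s=0: VC-HIT | VC [12, 10]
  [5] addr=0x67 blk=12 s=0: VC-HIT | VC [2, 10]
  [6] addr=0x66 blk=12 s=0: L1-HIT | VC [2, 10]
  [7] addr=0x64 blk=12 s=0: L1-HIT | VC [2, 10]
  [8] addr=0x12 blk=2 s=0: VC-HIT | VC [12, 10]
  [9] addr=0x57 blk=10 s=0: VC-HIT | VC [12, 2]
  [10] addr=0x14 blk=2 s=0: VC-HIT | VC [12, 10]
  [11] addr=0x50 blk=10 s=0: VC-HIT | VC [12, 2]
  [12] addr=0x60 blk=12 s=0: VC-HIT | VC [10, 2]
  [13] addr=0x14 blk=2 s=0: VC-HIT | VC [10, 12]
  [14] addr=0x63 blk=12 s=0: VC-HIT | VC [10, 2]
  [15] addr=0x61 blk=12 s=0: L1-HIT | VC [10, 2]

MISSES = 3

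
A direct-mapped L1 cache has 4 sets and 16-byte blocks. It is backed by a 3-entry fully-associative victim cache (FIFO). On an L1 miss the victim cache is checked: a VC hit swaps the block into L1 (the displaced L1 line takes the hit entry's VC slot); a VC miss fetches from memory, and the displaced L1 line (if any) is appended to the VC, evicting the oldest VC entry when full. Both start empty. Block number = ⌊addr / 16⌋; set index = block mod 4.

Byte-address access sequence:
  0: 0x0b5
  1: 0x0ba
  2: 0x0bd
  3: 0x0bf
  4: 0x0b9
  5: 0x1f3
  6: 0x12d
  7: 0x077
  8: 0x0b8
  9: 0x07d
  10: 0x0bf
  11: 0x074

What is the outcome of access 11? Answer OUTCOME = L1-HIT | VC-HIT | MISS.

OUTCOME = VC-HIT

  [0] addr=0xb5 blk=11 s=3: MISS | VC []
  [1] addr=0xba blk=11 s=3: L1-HIT | VC []
  [2] addr=0xbd blk=11 s=3: L1-HIT | VC []
  [3] addr=0xbf blk=11 s=3: L1-HIT | VC []
  [4] addr=0xb9 blk=11 s=3: L1-HIT | VC []
  [5] addr=0x1f3 blk=31 s=3: MISS | VC [11]
  [6] addr=0x12d blk=18 s=2: MISS | VC [11]
  [7] addr=0x77 blk=7 s=3: MISS | VC [11, 31]
  [8] addr=0xb8 blk=11 s=3: VC-HIT | VC [7, 31]
  [9] addr=0x7d blk=7 s=3: VC-HIT | VC [11, 31]
  [10] addr=0xbf blk=11 s=3: VC-HIT | VC [7, 31]
  [11] addr=0x74 blk=7 s=3: VC-HIT | VC [11, 31]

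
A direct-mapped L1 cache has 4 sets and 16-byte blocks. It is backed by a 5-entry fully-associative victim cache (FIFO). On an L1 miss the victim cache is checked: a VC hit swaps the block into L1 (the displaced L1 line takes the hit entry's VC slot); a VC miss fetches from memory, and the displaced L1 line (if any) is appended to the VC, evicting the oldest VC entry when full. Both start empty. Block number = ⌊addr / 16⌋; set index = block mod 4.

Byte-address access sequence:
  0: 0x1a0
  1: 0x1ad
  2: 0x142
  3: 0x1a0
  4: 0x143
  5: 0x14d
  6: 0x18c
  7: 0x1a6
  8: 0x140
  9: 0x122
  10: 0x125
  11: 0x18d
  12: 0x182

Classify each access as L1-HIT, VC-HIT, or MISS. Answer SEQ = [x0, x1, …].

0: 0x1a0 (blk 26, set 2) → MISS  vc=[]
1: 0x1ad (blk 26, set 2) → L1-HIT  vc=[]
2: 0x142 (blk 20, set 0) → MISS  vc=[]
3: 0x1a0 (blk 26, set 2) → L1-HIT  vc=[]
4: 0x143 (blk 20, set 0) → L1-HIT  vc=[]
5: 0x14d (blk 20, set 0) → L1-HIT  vc=[]
6: 0x18c (blk 24, set 0) → MISS  vc=[20]
7: 0x1a6 (blk 26, set 2) → L1-HIT  vc=[20]
8: 0x140 (blk 20, set 0) → VC-HIT  vc=[24]
9: 0x122 (blk 18, set 2) → MISS  vc=[24, 26]
10: 0x125 (blk 18, set 2) → L1-HIT  vc=[24, 26]
11: 0x18d (blk 24, set 0) → VC-HIT  vc=[20, 26]
12: 0x182 (blk 24, set 0) → L1-HIT  vc=[20, 26]

SEQ = [MISS, L1-HIT, MISS, L1-HIT, L1-HIT, L1-HIT, MISS, L1-HIT, VC-HIT, MISS, L1-HIT, VC-HIT, L1-HIT]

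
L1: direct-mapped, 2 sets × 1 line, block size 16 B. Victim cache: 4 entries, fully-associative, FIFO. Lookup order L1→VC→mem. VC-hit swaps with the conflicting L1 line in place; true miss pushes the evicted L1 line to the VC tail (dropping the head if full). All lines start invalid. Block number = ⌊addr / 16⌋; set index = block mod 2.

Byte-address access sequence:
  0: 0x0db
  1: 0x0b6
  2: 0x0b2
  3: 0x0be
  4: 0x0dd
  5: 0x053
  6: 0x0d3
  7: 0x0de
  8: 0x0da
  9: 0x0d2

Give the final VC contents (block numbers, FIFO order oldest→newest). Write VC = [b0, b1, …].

VC = [11, 5]

0: 0xdb (blk 13, set 1) → MISS  vc=[]
1: 0xb6 (blk 11, set 1) → MISS  vc=[13]
2: 0xb2 (blk 11, set 1) → L1-HIT  vc=[13]
3: 0xbe (blk 11, set 1) → L1-HIT  vc=[13]
4: 0xdd (blk 13, set 1) → VC-HIT  vc=[11]
5: 0x53 (blk 5, set 1) → MISS  vc=[11, 13]
6: 0xd3 (blk 13, set 1) → VC-HIT  vc=[11, 5]
7: 0xde (blk 13, set 1) → L1-HIT  vc=[11, 5]
8: 0xda (blk 13, set 1) → L1-HIT  vc=[11, 5]
9: 0xd2 (blk 13, set 1) → L1-HIT  vc=[11, 5]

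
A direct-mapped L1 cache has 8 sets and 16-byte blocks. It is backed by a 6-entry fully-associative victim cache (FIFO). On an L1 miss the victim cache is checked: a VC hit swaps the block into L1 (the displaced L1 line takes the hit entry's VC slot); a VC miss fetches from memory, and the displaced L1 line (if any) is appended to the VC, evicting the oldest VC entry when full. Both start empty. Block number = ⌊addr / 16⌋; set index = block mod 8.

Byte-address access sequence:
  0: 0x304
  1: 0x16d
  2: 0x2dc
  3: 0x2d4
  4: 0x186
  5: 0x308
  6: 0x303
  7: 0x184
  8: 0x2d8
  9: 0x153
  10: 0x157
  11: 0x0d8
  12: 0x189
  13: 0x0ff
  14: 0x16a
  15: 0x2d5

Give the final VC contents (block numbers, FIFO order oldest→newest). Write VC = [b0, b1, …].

VC = [48, 13, 21]

  [0] addr=0x304 blk=48 s=0: MISS | VC []
  [1] addr=0x16d blk=22 s=6: MISS | VC []
  [2] addr=0x2dc blk=45 s=5: MISS | VC []
  [3] addr=0x2d4 blk=45 s=5: L1-HIT | VC []
  [4] addr=0x186 blk=24 s=0: MISS | VC [48]
  [5] addr=0x308 blk=48 s=0: VC-HIT | VC [24]
  [6] addr=0x303 blk=48 s=0: L1-HIT | VC [24]
  [7] addr=0x184 blk=24 s=0: VC-HIT | VC [48]
  [8] addr=0x2d8 blk=45 s=5: L1-HIT | VC [48]
  [9] addr=0x153 blk=21 s=5: MISS | VC [48, 45]
  [10] addr=0x157 blk=21 s=5: L1-HIT | VC [48, 45]
  [11] addr=0xd8 blk=13 s=5: MISS | VC [48, 45, 21]
  [12] addr=0x189 blk=24 s=0: L1-HIT | VC [48, 45, 21]
  [13] addr=0xff blk=15 s=7: MISS | VC [48, 45, 21]
  [14] addr=0x16a blk=22 s=6: L1-HIT | VC [48, 45, 21]
  [15] addr=0x2d5 blk=45 s=5: VC-HIT | VC [48, 13, 21]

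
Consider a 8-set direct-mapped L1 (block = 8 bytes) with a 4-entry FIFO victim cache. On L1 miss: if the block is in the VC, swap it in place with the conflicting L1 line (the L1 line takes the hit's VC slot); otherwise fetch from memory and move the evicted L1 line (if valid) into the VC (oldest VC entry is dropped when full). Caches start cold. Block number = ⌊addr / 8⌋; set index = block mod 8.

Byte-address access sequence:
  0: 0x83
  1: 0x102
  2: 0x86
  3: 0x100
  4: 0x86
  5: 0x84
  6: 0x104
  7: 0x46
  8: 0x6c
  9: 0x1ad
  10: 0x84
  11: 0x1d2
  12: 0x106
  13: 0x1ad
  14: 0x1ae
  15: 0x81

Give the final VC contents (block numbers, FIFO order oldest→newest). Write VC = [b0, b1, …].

#0 0x83→b16/s0 MISS; vc=[]
#1 0x102→b32/s0 MISS; vc=[16]
#2 0x86→b16/s0 VC-HIT; vc=[32]
#3 0x100→b32/s0 VC-HIT; vc=[16]
#4 0x86→b16/s0 VC-HIT; vc=[32]
#5 0x84→b16/s0 L1-HIT; vc=[32]
#6 0x104→b32/s0 VC-HIT; vc=[16]
#7 0x46→b8/s0 MISS; vc=[16,32]
#8 0x6c→b13/s5 MISS; vc=[16,32]
#9 0x1ad→b53/s5 MISS; vc=[16,32,13]
#10 0x84→b16/s0 VC-HIT; vc=[8,32,13]
#11 0x1d2→b58/s2 MISS; vc=[8,32,13]
#12 0x106→b32/s0 VC-HIT; vc=[8,16,13]
#13 0x1ad→b53/s5 L1-HIT; vc=[8,16,13]
#14 0x1ae→b53/s5 L1-HIT; vc=[8,16,13]
#15 0x81→b16/s0 VC-HIT; vc=[8,32,13]

VC = [8, 32, 13]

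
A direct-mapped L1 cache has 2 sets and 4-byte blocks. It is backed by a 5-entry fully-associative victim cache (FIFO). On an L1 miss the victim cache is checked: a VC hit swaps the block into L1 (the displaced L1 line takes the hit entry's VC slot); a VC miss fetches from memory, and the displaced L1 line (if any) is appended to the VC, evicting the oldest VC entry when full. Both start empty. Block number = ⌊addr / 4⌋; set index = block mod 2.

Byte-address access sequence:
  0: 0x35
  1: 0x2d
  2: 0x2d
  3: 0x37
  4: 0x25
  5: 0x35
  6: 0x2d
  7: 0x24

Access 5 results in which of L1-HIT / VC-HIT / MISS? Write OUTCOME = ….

OUTCOME = VC-HIT

0: 0x35 (blk 13, set 1) → MISS  vc=[]
1: 0x2d (blk 11, set 1) → MISS  vc=[13]
2: 0x2d (blk 11, set 1) → L1-HIT  vc=[13]
3: 0x37 (blk 13, set 1) → VC-HIT  vc=[11]
4: 0x25 (blk 9, set 1) → MISS  vc=[11, 13]
5: 0x35 (blk 13, set 1) → VC-HIT  vc=[11, 9]
6: 0x2d (blk 11, set 1) → VC-HIT  vc=[13, 9]
7: 0x24 (blk 9, set 1) → VC-HIT  vc=[13, 11]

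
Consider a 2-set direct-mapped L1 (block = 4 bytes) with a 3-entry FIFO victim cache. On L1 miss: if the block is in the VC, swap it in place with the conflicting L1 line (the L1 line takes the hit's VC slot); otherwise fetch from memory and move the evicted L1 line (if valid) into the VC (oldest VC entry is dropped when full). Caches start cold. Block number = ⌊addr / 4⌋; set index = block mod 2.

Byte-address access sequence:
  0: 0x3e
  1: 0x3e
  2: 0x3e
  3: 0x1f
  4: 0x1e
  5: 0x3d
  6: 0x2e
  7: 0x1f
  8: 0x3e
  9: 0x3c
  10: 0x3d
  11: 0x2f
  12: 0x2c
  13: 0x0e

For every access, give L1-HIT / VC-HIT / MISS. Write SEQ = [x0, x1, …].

#0 0x3e→b15/s1 MISS; vc=[]
#1 0x3e→b15/s1 L1-HIT; vc=[]
#2 0x3e→b15/s1 L1-HIT; vc=[]
#3 0x1f→b7/s1 MISS; vc=[15]
#4 0x1e→b7/s1 L1-HIT; vc=[15]
#5 0x3d→b15/s1 VC-HIT; vc=[7]
#6 0x2e→b11/s1 MISS; vc=[7,15]
#7 0x1f→b7/s1 VC-HIT; vc=[11,15]
#8 0x3e→b15/s1 VC-HIT; vc=[11,7]
#9 0x3c→b15/s1 L1-HIT; vc=[11,7]
#10 0x3d→b15/s1 L1-HIT; vc=[11,7]
#11 0x2f→b11/s1 VC-HIT; vc=[15,7]
#12 0x2c→b11/s1 L1-HIT; vc=[15,7]
#13 0xe→b3/s1 MISS; vc=[15,7,11]

SEQ = [MISS, L1-HIT, L1-HIT, MISS, L1-HIT, VC-HIT, MISS, VC-HIT, VC-HIT, L1-HIT, L1-HIT, VC-HIT, L1-HIT, MISS]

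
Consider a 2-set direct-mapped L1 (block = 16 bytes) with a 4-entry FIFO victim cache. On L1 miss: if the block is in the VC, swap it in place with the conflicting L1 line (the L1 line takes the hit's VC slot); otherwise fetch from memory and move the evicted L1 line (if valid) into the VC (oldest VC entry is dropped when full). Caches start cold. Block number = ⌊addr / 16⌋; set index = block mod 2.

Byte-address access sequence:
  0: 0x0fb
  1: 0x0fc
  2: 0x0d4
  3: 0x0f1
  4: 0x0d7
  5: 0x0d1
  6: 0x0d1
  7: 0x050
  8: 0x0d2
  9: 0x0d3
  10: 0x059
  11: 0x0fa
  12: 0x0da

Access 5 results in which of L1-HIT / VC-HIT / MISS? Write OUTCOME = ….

OUTCOME = L1-HIT

#0 0xfb→b15/s1 MISS; vc=[]
#1 0xfc→b15/s1 L1-HIT; vc=[]
#2 0xd4→b13/s1 MISS; vc=[15]
#3 0xf1→b15/s1 VC-HIT; vc=[13]
#4 0xd7→b13/s1 VC-HIT; vc=[15]
#5 0xd1→b13/s1 L1-HIT; vc=[15]
#6 0xd1→b13/s1 L1-HIT; vc=[15]
#7 0x50→b5/s1 MISS; vc=[15,13]
#8 0xd2→b13/s1 VC-HIT; vc=[15,5]
#9 0xd3→b13/s1 L1-HIT; vc=[15,5]
#10 0x59→b5/s1 VC-HIT; vc=[15,13]
#11 0xfa→b15/s1 VC-HIT; vc=[5,13]
#12 0xda→b13/s1 VC-HIT; vc=[5,15]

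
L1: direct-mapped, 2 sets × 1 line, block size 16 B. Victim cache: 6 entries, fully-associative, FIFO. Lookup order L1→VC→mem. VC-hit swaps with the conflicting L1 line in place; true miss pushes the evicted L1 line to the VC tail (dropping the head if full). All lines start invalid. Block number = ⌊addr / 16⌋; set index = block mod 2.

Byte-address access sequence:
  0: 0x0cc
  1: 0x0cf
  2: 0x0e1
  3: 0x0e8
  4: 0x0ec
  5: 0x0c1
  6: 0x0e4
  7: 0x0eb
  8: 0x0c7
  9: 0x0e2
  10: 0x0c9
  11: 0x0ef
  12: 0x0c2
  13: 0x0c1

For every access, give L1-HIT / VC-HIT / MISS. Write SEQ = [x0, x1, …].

SEQ = [MISS, L1-HIT, MISS, L1-HIT, L1-HIT, VC-HIT, VC-HIT, L1-HIT, VC-HIT, VC-HIT, VC-HIT, VC-HIT, VC-HIT, L1-HIT]

0: 0xcc (blk 12, set 0) → MISS  vc=[]
1: 0xcf (blk 12, set 0) → L1-HIT  vc=[]
2: 0xe1 (blk 14, set 0) → MISS  vc=[12]
3: 0xe8 (blk 14, set 0) → L1-HIT  vc=[12]
4: 0xec (blk 14, set 0) → L1-HIT  vc=[12]
5: 0xc1 (blk 12, set 0) → VC-HIT  vc=[14]
6: 0xe4 (blk 14, set 0) → VC-HIT  vc=[12]
7: 0xeb (blk 14, set 0) → L1-HIT  vc=[12]
8: 0xc7 (blk 12, set 0) → VC-HIT  vc=[14]
9: 0xe2 (blk 14, set 0) → VC-HIT  vc=[12]
10: 0xc9 (blk 12, set 0) → VC-HIT  vc=[14]
11: 0xef (blk 14, set 0) → VC-HIT  vc=[12]
12: 0xc2 (blk 12, set 0) → VC-HIT  vc=[14]
13: 0xc1 (blk 12, set 0) → L1-HIT  vc=[14]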